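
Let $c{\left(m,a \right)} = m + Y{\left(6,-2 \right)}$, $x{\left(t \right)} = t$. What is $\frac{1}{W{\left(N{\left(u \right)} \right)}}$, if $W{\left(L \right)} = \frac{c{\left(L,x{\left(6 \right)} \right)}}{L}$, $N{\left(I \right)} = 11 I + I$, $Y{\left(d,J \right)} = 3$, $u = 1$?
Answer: $\frac{4}{5} \approx 0.8$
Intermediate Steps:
$N{\left(I \right)} = 12 I$
$c{\left(m,a \right)} = 3 + m$ ($c{\left(m,a \right)} = m + 3 = 3 + m$)
$W{\left(L \right)} = \frac{3 + L}{L}$
$\frac{1}{W{\left(N{\left(u \right)} \right)}} = \frac{1}{\frac{1}{12 \cdot 1} \left(3 + 12 \cdot 1\right)} = \frac{1}{\frac{1}{12} \left(3 + 12\right)} = \frac{1}{\frac{1}{12} \cdot 15} = \frac{1}{\frac{5}{4}} = \frac{4}{5}$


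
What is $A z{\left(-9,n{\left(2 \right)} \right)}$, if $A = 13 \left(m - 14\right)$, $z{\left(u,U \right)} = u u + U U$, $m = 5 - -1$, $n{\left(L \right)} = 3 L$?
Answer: $-12168$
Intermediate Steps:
$m = 6$ ($m = 5 + 1 = 6$)
$z{\left(u,U \right)} = U^{2} + u^{2}$ ($z{\left(u,U \right)} = u^{2} + U^{2} = U^{2} + u^{2}$)
$A = -104$ ($A = 13 \left(6 - 14\right) = 13 \left(-8\right) = -104$)
$A z{\left(-9,n{\left(2 \right)} \right)} = - 104 \left(\left(3 \cdot 2\right)^{2} + \left(-9\right)^{2}\right) = - 104 \left(6^{2} + 81\right) = - 104 \left(36 + 81\right) = \left(-104\right) 117 = -12168$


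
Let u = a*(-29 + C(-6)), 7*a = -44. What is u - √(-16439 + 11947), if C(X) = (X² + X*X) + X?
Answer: -1628/7 - 2*I*√1123 ≈ -232.57 - 67.022*I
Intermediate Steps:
a = -44/7 (a = (⅐)*(-44) = -44/7 ≈ -6.2857)
C(X) = X + 2*X² (C(X) = (X² + X²) + X = 2*X² + X = X + 2*X²)
u = -1628/7 (u = -44*(-29 - 6*(1 + 2*(-6)))/7 = -44*(-29 - 6*(1 - 12))/7 = -44*(-29 - 6*(-11))/7 = -44*(-29 + 66)/7 = -44/7*37 = -1628/7 ≈ -232.57)
u - √(-16439 + 11947) = -1628/7 - √(-16439 + 11947) = -1628/7 - √(-4492) = -1628/7 - 2*I*√1123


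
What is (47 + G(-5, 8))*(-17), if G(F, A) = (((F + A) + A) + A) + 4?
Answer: -1190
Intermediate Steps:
G(F, A) = 4 + F + 3*A (G(F, A) = (((A + F) + A) + A) + 4 = ((F + 2*A) + A) + 4 = (F + 3*A) + 4 = 4 + F + 3*A)
(47 + G(-5, 8))*(-17) = (47 + (4 - 5 + 3*8))*(-17) = (47 + (4 - 5 + 24))*(-17) = (47 + 23)*(-17) = 70*(-17) = -1190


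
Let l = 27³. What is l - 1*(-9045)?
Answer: 28728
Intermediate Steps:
l = 19683
l - 1*(-9045) = 19683 - 1*(-9045) = 19683 + 9045 = 28728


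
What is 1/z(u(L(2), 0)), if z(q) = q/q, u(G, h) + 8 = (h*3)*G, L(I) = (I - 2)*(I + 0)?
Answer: 1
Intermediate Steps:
L(I) = I*(-2 + I) (L(I) = (-2 + I)*I = I*(-2 + I))
u(G, h) = -8 + 3*G*h (u(G, h) = -8 + (h*3)*G = -8 + (3*h)*G = -8 + 3*G*h)
z(q) = 1
1/z(u(L(2), 0)) = 1/1 = 1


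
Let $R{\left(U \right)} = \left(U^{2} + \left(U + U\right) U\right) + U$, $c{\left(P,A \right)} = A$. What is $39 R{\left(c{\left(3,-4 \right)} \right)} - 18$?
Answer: $1698$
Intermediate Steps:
$R{\left(U \right)} = U + 3 U^{2}$ ($R{\left(U \right)} = \left(U^{2} + 2 U U\right) + U = \left(U^{2} + 2 U^{2}\right) + U = 3 U^{2} + U = U + 3 U^{2}$)
$39 R{\left(c{\left(3,-4 \right)} \right)} - 18 = 39 \left(- 4 \left(1 + 3 \left(-4\right)\right)\right) - 18 = 39 \left(- 4 \left(1 - 12\right)\right) - 18 = 39 \left(\left(-4\right) \left(-11\right)\right) - 18 = 39 \cdot 44 - 18 = 1716 - 18 = 1698$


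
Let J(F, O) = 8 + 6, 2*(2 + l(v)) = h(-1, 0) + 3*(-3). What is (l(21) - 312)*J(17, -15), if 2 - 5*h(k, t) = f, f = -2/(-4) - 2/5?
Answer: -222817/50 ≈ -4456.3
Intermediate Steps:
f = ⅒ (f = -2*(-¼) - 2*⅕ = ½ - ⅖ = ⅒ ≈ 0.10000)
h(k, t) = 19/50 (h(k, t) = ⅖ - ⅕*⅒ = ⅖ - 1/50 = 19/50)
l(v) = -631/100 (l(v) = -2 + (19/50 + 3*(-3))/2 = -2 + (19/50 - 9)/2 = -2 + (½)*(-431/50) = -2 - 431/100 = -631/100)
J(F, O) = 14
(l(21) - 312)*J(17, -15) = (-631/100 - 312)*14 = -31831/100*14 = -222817/50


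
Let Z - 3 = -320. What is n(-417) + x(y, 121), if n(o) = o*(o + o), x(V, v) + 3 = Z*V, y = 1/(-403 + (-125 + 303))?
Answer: 78249692/225 ≈ 3.4778e+5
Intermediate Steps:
Z = -317 (Z = 3 - 320 = -317)
y = -1/225 (y = 1/(-403 + 178) = 1/(-225) = -1/225 ≈ -0.0044444)
x(V, v) = -3 - 317*V
n(o) = 2*o² (n(o) = o*(2*o) = 2*o²)
n(-417) + x(y, 121) = 2*(-417)² + (-3 - 317*(-1/225)) = 2*173889 + (-3 + 317/225) = 347778 - 358/225 = 78249692/225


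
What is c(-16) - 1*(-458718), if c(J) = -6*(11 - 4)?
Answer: 458676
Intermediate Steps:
c(J) = -42 (c(J) = -6*7 = -42)
c(-16) - 1*(-458718) = -42 - 1*(-458718) = -42 + 458718 = 458676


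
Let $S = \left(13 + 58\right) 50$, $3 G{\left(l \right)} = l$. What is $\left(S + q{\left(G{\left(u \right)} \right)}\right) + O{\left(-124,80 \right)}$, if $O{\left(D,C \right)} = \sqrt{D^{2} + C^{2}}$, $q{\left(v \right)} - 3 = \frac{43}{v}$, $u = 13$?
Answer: $\frac{46318}{13} + 4 \sqrt{1361} \approx 3710.5$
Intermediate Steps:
$G{\left(l \right)} = \frac{l}{3}$
$q{\left(v \right)} = 3 + \frac{43}{v}$
$O{\left(D,C \right)} = \sqrt{C^{2} + D^{2}}$
$S = 3550$ ($S = 71 \cdot 50 = 3550$)
$\left(S + q{\left(G{\left(u \right)} \right)}\right) + O{\left(-124,80 \right)} = \left(3550 + \left(3 + \frac{43}{\frac{1}{3} \cdot 13}\right)\right) + \sqrt{80^{2} + \left(-124\right)^{2}} = \left(3550 + \left(3 + \frac{43}{\frac{13}{3}}\right)\right) + \sqrt{6400 + 15376} = \left(3550 + \left(3 + 43 \cdot \frac{3}{13}\right)\right) + \sqrt{21776} = \left(3550 + \left(3 + \frac{129}{13}\right)\right) + 4 \sqrt{1361} = \left(3550 + \frac{168}{13}\right) + 4 \sqrt{1361} = \frac{46318}{13} + 4 \sqrt{1361}$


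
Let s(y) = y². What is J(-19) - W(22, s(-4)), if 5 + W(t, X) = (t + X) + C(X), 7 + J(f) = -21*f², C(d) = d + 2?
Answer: -7639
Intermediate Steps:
C(d) = 2 + d
J(f) = -7 - 21*f²
W(t, X) = -3 + t + 2*X (W(t, X) = -5 + ((t + X) + (2 + X)) = -5 + ((X + t) + (2 + X)) = -5 + (2 + t + 2*X) = -3 + t + 2*X)
J(-19) - W(22, s(-4)) = (-7 - 21*(-19)²) - (-3 + 22 + 2*(-4)²) = (-7 - 21*361) - (-3 + 22 + 2*16) = (-7 - 7581) - (-3 + 22 + 32) = -7588 - 1*51 = -7588 - 51 = -7639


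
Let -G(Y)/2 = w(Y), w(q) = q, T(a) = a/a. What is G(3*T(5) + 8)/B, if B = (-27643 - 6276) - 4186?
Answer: 22/38105 ≈ 0.00057735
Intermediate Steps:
T(a) = 1
G(Y) = -2*Y
B = -38105 (B = -33919 - 4186 = -38105)
G(3*T(5) + 8)/B = -2*(3*1 + 8)/(-38105) = -2*(3 + 8)*(-1/38105) = -2*11*(-1/38105) = -22*(-1/38105) = 22/38105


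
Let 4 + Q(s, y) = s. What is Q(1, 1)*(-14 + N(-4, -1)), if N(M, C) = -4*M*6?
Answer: -246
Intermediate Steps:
N(M, C) = -24*M
Q(s, y) = -4 + s
Q(1, 1)*(-14 + N(-4, -1)) = (-4 + 1)*(-14 - 24*(-4)) = -3*(-14 + 96) = -3*82 = -246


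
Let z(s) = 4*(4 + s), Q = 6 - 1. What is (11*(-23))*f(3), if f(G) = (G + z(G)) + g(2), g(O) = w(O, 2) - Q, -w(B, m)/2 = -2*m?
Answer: -8602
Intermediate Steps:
w(B, m) = 4*m (w(B, m) = -(-4)*m = 4*m)
Q = 5
z(s) = 16 + 4*s
g(O) = 3 (g(O) = 4*2 - 1*5 = 8 - 5 = 3)
f(G) = 19 + 5*G (f(G) = (G + (16 + 4*G)) + 3 = (16 + 5*G) + 3 = 19 + 5*G)
(11*(-23))*f(3) = (11*(-23))*(19 + 5*3) = -253*(19 + 15) = -253*34 = -8602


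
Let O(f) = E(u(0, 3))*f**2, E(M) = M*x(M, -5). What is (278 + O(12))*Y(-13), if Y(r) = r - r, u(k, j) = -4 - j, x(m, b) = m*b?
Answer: 0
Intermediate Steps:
x(m, b) = b*m
E(M) = -5*M**2 (E(M) = M*(-5*M) = -5*M**2)
O(f) = -245*f**2 (O(f) = (-5*(-4 - 1*3)**2)*f**2 = (-5*(-4 - 3)**2)*f**2 = (-5*(-7)**2)*f**2 = (-5*49)*f**2 = -245*f**2)
Y(r) = 0
(278 + O(12))*Y(-13) = (278 - 245*12**2)*0 = (278 - 245*144)*0 = (278 - 35280)*0 = -35002*0 = 0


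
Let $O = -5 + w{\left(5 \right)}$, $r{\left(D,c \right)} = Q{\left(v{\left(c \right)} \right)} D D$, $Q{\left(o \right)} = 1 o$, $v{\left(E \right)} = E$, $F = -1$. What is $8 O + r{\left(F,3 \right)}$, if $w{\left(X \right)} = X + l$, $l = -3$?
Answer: $-21$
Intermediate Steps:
$Q{\left(o \right)} = o$
$w{\left(X \right)} = -3 + X$ ($w{\left(X \right)} = X - 3 = -3 + X$)
$r{\left(D,c \right)} = c D^{2}$ ($r{\left(D,c \right)} = c D D = D c D = c D^{2}$)
$O = -3$ ($O = -5 + \left(-3 + 5\right) = -5 + 2 = -3$)
$8 O + r{\left(F,3 \right)} = 8 \left(-3\right) + 3 \left(-1\right)^{2} = -24 + 3 \cdot 1 = -24 + 3 = -21$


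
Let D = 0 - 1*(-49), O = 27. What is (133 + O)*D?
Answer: 7840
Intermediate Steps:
D = 49 (D = 0 + 49 = 49)
(133 + O)*D = (133 + 27)*49 = 160*49 = 7840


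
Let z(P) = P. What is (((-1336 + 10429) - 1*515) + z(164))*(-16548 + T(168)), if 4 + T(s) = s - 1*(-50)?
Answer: -142791828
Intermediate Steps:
T(s) = 46 + s (T(s) = -4 + (s - 1*(-50)) = -4 + (s + 50) = -4 + (50 + s) = 46 + s)
(((-1336 + 10429) - 1*515) + z(164))*(-16548 + T(168)) = (((-1336 + 10429) - 1*515) + 164)*(-16548 + (46 + 168)) = ((9093 - 515) + 164)*(-16548 + 214) = (8578 + 164)*(-16334) = 8742*(-16334) = -142791828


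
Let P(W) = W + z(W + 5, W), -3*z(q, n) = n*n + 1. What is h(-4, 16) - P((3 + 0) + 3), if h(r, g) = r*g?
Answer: -173/3 ≈ -57.667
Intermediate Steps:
z(q, n) = -⅓ - n²/3 (z(q, n) = -(n*n + 1)/3 = -(n² + 1)/3 = -(1 + n²)/3 = -⅓ - n²/3)
h(r, g) = g*r
P(W) = -⅓ + W - W²/3 (P(W) = W + (-⅓ - W²/3) = -⅓ + W - W²/3)
h(-4, 16) - P((3 + 0) + 3) = 16*(-4) - (-⅓ + ((3 + 0) + 3) - ((3 + 0) + 3)²/3) = -64 - (-⅓ + (3 + 3) - (3 + 3)²/3) = -64 - (-⅓ + 6 - ⅓*6²) = -64 - (-⅓ + 6 - ⅓*36) = -64 - (-⅓ + 6 - 12) = -64 - 1*(-19/3) = -64 + 19/3 = -173/3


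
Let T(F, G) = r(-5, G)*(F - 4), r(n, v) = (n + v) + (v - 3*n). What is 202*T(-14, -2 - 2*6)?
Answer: 65448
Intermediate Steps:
r(n, v) = -2*n + 2*v
T(F, G) = (-4 + F)*(10 + 2*G) (T(F, G) = (-2*(-5) + 2*G)*(F - 4) = (10 + 2*G)*(-4 + F) = (-4 + F)*(10 + 2*G))
202*T(-14, -2 - 2*6) = 202*(2*(-4 - 14)*(5 + (-2 - 2*6))) = 202*(2*(-18)*(5 + (-2 - 12))) = 202*(2*(-18)*(5 - 14)) = 202*(2*(-18)*(-9)) = 202*324 = 65448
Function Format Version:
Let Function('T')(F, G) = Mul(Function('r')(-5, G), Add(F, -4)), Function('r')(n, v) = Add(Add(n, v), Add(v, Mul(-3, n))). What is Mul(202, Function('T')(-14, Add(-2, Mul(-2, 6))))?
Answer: 65448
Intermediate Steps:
Function('r')(n, v) = Add(Mul(-2, n), Mul(2, v))
Function('T')(F, G) = Mul(Add(-4, F), Add(10, Mul(2, G))) (Function('T')(F, G) = Mul(Add(Mul(-2, -5), Mul(2, G)), Add(F, -4)) = Mul(Add(10, Mul(2, G)), Add(-4, F)) = Mul(Add(-4, F), Add(10, Mul(2, G))))
Mul(202, Function('T')(-14, Add(-2, Mul(-2, 6)))) = Mul(202, Mul(2, Add(-4, -14), Add(5, Add(-2, Mul(-2, 6))))) = Mul(202, Mul(2, -18, Add(5, Add(-2, -12)))) = Mul(202, Mul(2, -18, Add(5, -14))) = Mul(202, Mul(2, -18, -9)) = Mul(202, 324) = 65448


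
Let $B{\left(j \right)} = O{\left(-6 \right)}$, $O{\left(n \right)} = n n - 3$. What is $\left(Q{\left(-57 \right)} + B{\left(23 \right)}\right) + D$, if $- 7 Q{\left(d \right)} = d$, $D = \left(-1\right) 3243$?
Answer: $- \frac{22413}{7} \approx -3201.9$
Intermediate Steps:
$D = -3243$
$O{\left(n \right)} = -3 + n^{2}$ ($O{\left(n \right)} = n^{2} - 3 = -3 + n^{2}$)
$B{\left(j \right)} = 33$ ($B{\left(j \right)} = -3 + \left(-6\right)^{2} = -3 + 36 = 33$)
$Q{\left(d \right)} = - \frac{d}{7}$
$\left(Q{\left(-57 \right)} + B{\left(23 \right)}\right) + D = \left(\left(- \frac{1}{7}\right) \left(-57\right) + 33\right) - 3243 = \left(\frac{57}{7} + 33\right) - 3243 = \frac{288}{7} - 3243 = - \frac{22413}{7}$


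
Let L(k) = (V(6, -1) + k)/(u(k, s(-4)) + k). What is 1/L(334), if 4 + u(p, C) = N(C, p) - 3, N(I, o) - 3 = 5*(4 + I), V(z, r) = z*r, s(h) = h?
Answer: 165/164 ≈ 1.0061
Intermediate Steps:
V(z, r) = r*z
N(I, o) = 23 + 5*I (N(I, o) = 3 + 5*(4 + I) = 3 + (20 + 5*I) = 23 + 5*I)
u(p, C) = 16 + 5*C (u(p, C) = -4 + ((23 + 5*C) - 3) = -4 + (20 + 5*C) = 16 + 5*C)
L(k) = (-6 + k)/(-4 + k) (L(k) = (-1*6 + k)/((16 + 5*(-4)) + k) = (-6 + k)/((16 - 20) + k) = (-6 + k)/(-4 + k))
1/L(334) = 1/((-6 + 334)/(-4 + 334)) = 1/(328/330) = 1/((1/330)*328) = 1/(164/165) = 165/164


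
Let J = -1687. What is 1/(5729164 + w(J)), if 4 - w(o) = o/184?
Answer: 184/1054168599 ≈ 1.7455e-7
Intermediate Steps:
w(o) = 4 - o/184
1/(5729164 + w(J)) = 1/(5729164 + (4 - 1/184*(-1687))) = 1/(5729164 + (4 + 1687/184)) = 1/(5729164 + 2423/184) = 1/(1054168599/184) = 184/1054168599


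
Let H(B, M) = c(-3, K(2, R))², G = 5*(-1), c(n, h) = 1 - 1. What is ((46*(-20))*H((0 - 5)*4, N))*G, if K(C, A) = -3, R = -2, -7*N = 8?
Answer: 0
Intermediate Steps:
N = -8/7 (N = -⅐*8 = -8/7 ≈ -1.1429)
c(n, h) = 0
G = -5
H(B, M) = 0 (H(B, M) = 0² = 0)
((46*(-20))*H((0 - 5)*4, N))*G = ((46*(-20))*0)*(-5) = -920*0*(-5) = 0*(-5) = 0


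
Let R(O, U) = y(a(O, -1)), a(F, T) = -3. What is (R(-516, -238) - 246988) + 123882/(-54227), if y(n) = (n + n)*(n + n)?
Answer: -13391589986/54227 ≈ -2.4695e+5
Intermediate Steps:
y(n) = 4*n**2 (y(n) = (2*n)*(2*n) = 4*n**2)
R(O, U) = 36 (R(O, U) = 4*(-3)**2 = 4*9 = 36)
(R(-516, -238) - 246988) + 123882/(-54227) = (36 - 246988) + 123882/(-54227) = -246952 + 123882*(-1/54227) = -246952 - 123882/54227 = -13391589986/54227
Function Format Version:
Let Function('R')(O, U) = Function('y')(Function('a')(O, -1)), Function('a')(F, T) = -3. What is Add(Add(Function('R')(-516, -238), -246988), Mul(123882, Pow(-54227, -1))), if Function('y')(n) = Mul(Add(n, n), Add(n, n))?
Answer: Rational(-13391589986, 54227) ≈ -2.4695e+5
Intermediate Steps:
Function('y')(n) = Mul(4, Pow(n, 2)) (Function('y')(n) = Mul(Mul(2, n), Mul(2, n)) = Mul(4, Pow(n, 2)))
Function('R')(O, U) = 36 (Function('R')(O, U) = Mul(4, Pow(-3, 2)) = Mul(4, 9) = 36)
Add(Add(Function('R')(-516, -238), -246988), Mul(123882, Pow(-54227, -1))) = Add(Add(36, -246988), Mul(123882, Pow(-54227, -1))) = Add(-246952, Mul(123882, Rational(-1, 54227))) = Add(-246952, Rational(-123882, 54227)) = Rational(-13391589986, 54227)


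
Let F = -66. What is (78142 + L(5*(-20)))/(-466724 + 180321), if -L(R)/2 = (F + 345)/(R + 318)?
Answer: -8517199/31217927 ≈ -0.27283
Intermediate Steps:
L(R) = -558/(318 + R) (L(R) = -2*(-66 + 345)/(R + 318) = -558/(318 + R))
(78142 + L(5*(-20)))/(-466724 + 180321) = (78142 - 558/(318 + 5*(-20)))/(-466724 + 180321) = (78142 - 558/(318 - 100))/(-286403) = (78142 - 558/218)*(-1/286403) = (78142 - 558*1/218)*(-1/286403) = (78142 - 279/109)*(-1/286403) = (8517199/109)*(-1/286403) = -8517199/31217927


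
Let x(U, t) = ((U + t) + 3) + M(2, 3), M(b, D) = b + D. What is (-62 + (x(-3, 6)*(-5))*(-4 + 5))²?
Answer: 13689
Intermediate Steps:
M(b, D) = D + b
x(U, t) = 8 + U + t (x(U, t) = ((U + t) + 3) + (3 + 2) = (3 + U + t) + 5 = 8 + U + t)
(-62 + (x(-3, 6)*(-5))*(-4 + 5))² = (-62 + ((8 - 3 + 6)*(-5))*(-4 + 5))² = (-62 + (11*(-5))*1)² = (-62 - 55*1)² = (-62 - 55)² = (-117)² = 13689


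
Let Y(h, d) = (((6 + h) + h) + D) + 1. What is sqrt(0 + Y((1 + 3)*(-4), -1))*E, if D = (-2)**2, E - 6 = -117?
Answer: -111*I*sqrt(21) ≈ -508.67*I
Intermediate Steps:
E = -111 (E = 6 - 117 = -111)
D = 4
Y(h, d) = 11 + 2*h (Y(h, d) = (((6 + h) + h) + 4) + 1 = ((6 + 2*h) + 4) + 1 = (10 + 2*h) + 1 = 11 + 2*h)
sqrt(0 + Y((1 + 3)*(-4), -1))*E = sqrt(0 + (11 + 2*((1 + 3)*(-4))))*(-111) = sqrt(0 + (11 + 2*(4*(-4))))*(-111) = sqrt(0 + (11 + 2*(-16)))*(-111) = sqrt(0 + (11 - 32))*(-111) = sqrt(0 - 21)*(-111) = sqrt(-21)*(-111) = (I*sqrt(21))*(-111) = -111*I*sqrt(21)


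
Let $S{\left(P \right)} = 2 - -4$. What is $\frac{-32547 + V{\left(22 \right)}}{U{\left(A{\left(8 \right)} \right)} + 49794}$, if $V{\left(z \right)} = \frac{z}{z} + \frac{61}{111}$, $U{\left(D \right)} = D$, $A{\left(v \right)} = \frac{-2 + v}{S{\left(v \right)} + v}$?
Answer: $- \frac{25287815}{38690271} \approx -0.6536$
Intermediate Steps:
$S{\left(P \right)} = 6$ ($S{\left(P \right)} = 2 + 4 = 6$)
$A{\left(v \right)} = \frac{-2 + v}{6 + v}$
$V{\left(z \right)} = \frac{172}{111}$ ($V{\left(z \right)} = 1 + 61 \cdot \frac{1}{111} = 1 + \frac{61}{111} = \frac{172}{111}$)
$\frac{-32547 + V{\left(22 \right)}}{U{\left(A{\left(8 \right)} \right)} + 49794} = \frac{-32547 + \frac{172}{111}}{\frac{-2 + 8}{6 + 8} + 49794} = - \frac{3612545}{111 \left(\frac{1}{14} \cdot 6 + 49794\right)} = - \frac{3612545}{111 \left(\frac{3}{7} + 49794\right)} = - \frac{3612545}{111 \cdot \frac{348561}{7}} = \left(- \frac{3612545}{111}\right) \frac{7}{348561} = - \frac{25287815}{38690271}$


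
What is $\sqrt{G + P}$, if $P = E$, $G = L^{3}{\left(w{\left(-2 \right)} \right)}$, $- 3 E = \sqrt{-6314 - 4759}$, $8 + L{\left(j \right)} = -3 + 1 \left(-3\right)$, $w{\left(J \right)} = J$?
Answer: $\frac{\sqrt{-24696 - 3 i \sqrt{11073}}}{3} \approx 0.3348 - 52.384 i$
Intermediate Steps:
$L{\left(j \right)} = -14$ ($L{\left(j \right)} = -8 + \left(-3 + 1 \left(-3\right)\right) = -8 - 6 = -14$)
$E = - \frac{i \sqrt{11073}}{3}$ ($E = - \frac{\sqrt{-6314 - 4759}}{3} = - \frac{\sqrt{-11073}}{3} = - \frac{i \sqrt{11073}}{3} \approx - 35.076 i$)
$G = -2744$ ($G = \left(-14\right)^{3} = -2744$)
$P = - \frac{i \sqrt{11073}}{3} \approx - 35.076 i$
$\sqrt{G + P} = \sqrt{-2744 - \frac{i \sqrt{11073}}{3}}$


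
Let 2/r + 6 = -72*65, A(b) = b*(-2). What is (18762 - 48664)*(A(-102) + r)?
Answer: -14292288842/2343 ≈ -6.1000e+6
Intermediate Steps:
A(b) = -2*b
r = -1/2343 (r = 2/(-6 - 72*65) = 2/(-6 - 4680) = 2/(-4686) = 2*(-1/4686) = -1/2343 ≈ -0.00042680)
(18762 - 48664)*(A(-102) + r) = (18762 - 48664)*(-2*(-102) - 1/2343) = -29902*(204 - 1/2343) = -29902*477971/2343 = -14292288842/2343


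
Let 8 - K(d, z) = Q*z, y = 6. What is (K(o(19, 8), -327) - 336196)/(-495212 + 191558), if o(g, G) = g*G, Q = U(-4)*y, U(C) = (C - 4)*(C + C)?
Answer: 105310/151827 ≈ 0.69362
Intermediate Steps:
U(C) = 2*C*(-4 + C) (U(C) = (-4 + C)*(2*C) = 2*C*(-4 + C))
Q = 384 (Q = (2*(-4)*(-4 - 4))*6 = (2*(-4)*(-8))*6 = 64*6 = 384)
o(g, G) = G*g
K(d, z) = 8 - 384*z
(K(o(19, 8), -327) - 336196)/(-495212 + 191558) = ((8 - 384*(-327)) - 336196)/(-495212 + 191558) = ((8 + 125568) - 336196)/(-303654) = (125576 - 336196)*(-1/303654) = -210620*(-1/303654) = 105310/151827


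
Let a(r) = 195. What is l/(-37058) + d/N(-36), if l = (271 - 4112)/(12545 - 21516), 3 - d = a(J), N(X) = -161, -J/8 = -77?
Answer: 1302638095/1092326902 ≈ 1.1925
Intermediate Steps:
J = 616 (J = -8*(-77) = 616)
d = -192 (d = 3 - 1*195 = 3 - 195 = -192)
l = 3841/8971 (l = -3841/(-8971) = -3841*(-1/8971) = 3841/8971 ≈ 0.42816)
l/(-37058) + d/N(-36) = (3841/8971)/(-37058) - 192/(-161) = (3841/8971)*(-1/37058) - 192*(-1/161) = -3841/332447318 + 192/161 = 1302638095/1092326902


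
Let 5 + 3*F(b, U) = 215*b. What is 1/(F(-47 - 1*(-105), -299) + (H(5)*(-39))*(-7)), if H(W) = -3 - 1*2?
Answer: 1/2790 ≈ 0.00035842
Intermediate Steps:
H(W) = -5 (H(W) = -3 - 2 = -5)
F(b, U) = -5/3 + 215*b/3 (F(b, U) = -5/3 + (215*b)/3 = -5/3 + 215*b/3)
1/(F(-47 - 1*(-105), -299) + (H(5)*(-39))*(-7)) = 1/((-5/3 + 215*(-47 - 1*(-105))/3) - 5*(-39)*(-7)) = 1/((-5/3 + 215*(-47 + 105)/3) + 195*(-7)) = 1/((-5/3 + (215/3)*58) - 1365) = 1/((-5/3 + 12470/3) - 1365) = 1/(4155 - 1365) = 1/2790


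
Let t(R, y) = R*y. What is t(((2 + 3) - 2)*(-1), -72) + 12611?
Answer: 12827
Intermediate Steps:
t(((2 + 3) - 2)*(-1), -72) + 12611 = (((2 + 3) - 2)*(-1))*(-72) + 12611 = ((5 - 2)*(-1))*(-72) + 12611 = (3*(-1))*(-72) + 12611 = -3*(-72) + 12611 = 216 + 12611 = 12827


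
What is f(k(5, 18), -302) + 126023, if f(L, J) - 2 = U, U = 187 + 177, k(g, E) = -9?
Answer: 126389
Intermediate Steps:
U = 364
f(L, J) = 366 (f(L, J) = 2 + 364 = 366)
f(k(5, 18), -302) + 126023 = 366 + 126023 = 126389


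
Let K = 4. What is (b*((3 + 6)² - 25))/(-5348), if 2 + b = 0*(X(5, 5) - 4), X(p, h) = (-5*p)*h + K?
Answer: 4/191 ≈ 0.020942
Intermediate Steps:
X(p, h) = 4 - 5*h*p (X(p, h) = (-5*p)*h + 4 = -5*h*p + 4 = 4 - 5*h*p)
b = -2 (b = -2 + 0*((4 - 5*5*5) - 4) = -2 + 0*((4 - 125) - 4) = -2 + 0*(-121 - 4) = -2 + 0*(-125) = -2 + 0 = -2)
(b*((3 + 6)² - 25))/(-5348) = -2*((3 + 6)² - 25)/(-5348) = -2*(9² - 25)*(-1/5348) = -2*(81 - 25)*(-1/5348) = -2*56*(-1/5348) = -112*(-1/5348) = 4/191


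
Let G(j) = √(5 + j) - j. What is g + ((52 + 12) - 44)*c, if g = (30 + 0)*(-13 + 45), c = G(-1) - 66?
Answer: -300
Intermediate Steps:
c = -63 (c = (√(5 - 1) - 1*(-1)) - 66 = (√4 + 1) - 66 = (2 + 1) - 66 = 3 - 66 = -63)
g = 960 (g = 30*32 = 960)
g + ((52 + 12) - 44)*c = 960 + ((52 + 12) - 44)*(-63) = 960 + (64 - 44)*(-63) = 960 + 20*(-63) = 960 - 1260 = -300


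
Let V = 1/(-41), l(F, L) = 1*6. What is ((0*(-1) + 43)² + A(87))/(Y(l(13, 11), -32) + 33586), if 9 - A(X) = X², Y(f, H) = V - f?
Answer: -234151/1376779 ≈ -0.17007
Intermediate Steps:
l(F, L) = 6
V = -1/41 ≈ -0.024390
Y(f, H) = -1/41 - f
A(X) = 9 - X²
((0*(-1) + 43)² + A(87))/(Y(l(13, 11), -32) + 33586) = ((0*(-1) + 43)² + (9 - 1*87²))/((-1/41 - 1*6) + 33586) = ((0 + 43)² + (9 - 1*7569))/((-1/41 - 6) + 33586) = (43² + (9 - 7569))/(-247/41 + 33586) = (1849 - 7560)/(1376779/41) = -5711*41/1376779 = -234151/1376779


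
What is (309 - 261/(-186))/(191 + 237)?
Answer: 19245/26536 ≈ 0.72524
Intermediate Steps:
(309 - 261/(-186))/(191 + 237) = (309 - 261*(-1/186))/428 = (309 + 87/62)*(1/428) = (19245/62)*(1/428) = 19245/26536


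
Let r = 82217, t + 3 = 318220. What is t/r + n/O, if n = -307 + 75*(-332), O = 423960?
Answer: 132838835401/34856719320 ≈ 3.8110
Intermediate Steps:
t = 318217 (t = -3 + 318220 = 318217)
n = -25207 (n = -307 - 24900 = -25207)
t/r + n/O = 318217/82217 - 25207/423960 = 132838835401/34856719320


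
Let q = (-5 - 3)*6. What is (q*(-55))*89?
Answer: 234960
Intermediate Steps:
q = -48 (q = -8*6 = -48)
(q*(-55))*89 = -48*(-55)*89 = 2640*89 = 234960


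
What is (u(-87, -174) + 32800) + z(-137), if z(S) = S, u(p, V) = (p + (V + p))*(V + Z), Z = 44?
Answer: 77903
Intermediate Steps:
u(p, V) = (44 + V)*(V + 2*p) (u(p, V) = (p + (V + p))*(V + 44) = (V + 2*p)*(44 + V) = (44 + V)*(V + 2*p))
(u(-87, -174) + 32800) + z(-137) = (((-174)² + 44*(-174) + 88*(-87) + 2*(-174)*(-87)) + 32800) - 137 = ((30276 - 7656 - 7656 + 30276) + 32800) - 137 = (45240 + 32800) - 137 = 78040 - 137 = 77903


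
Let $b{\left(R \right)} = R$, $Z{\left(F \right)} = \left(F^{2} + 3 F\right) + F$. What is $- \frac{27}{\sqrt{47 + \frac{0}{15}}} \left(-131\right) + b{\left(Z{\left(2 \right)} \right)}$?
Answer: $12 + \frac{3537 \sqrt{47}}{47} \approx 527.92$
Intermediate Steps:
$Z{\left(F \right)} = F^{2} + 4 F$
$- \frac{27}{\sqrt{47 + \frac{0}{15}}} \left(-131\right) + b{\left(Z{\left(2 \right)} \right)} = - \frac{27}{\sqrt{47 + \frac{0}{15}}} \left(-131\right) + 2 \left(4 + 2\right) = - \frac{27}{\sqrt{47 + 0 \cdot \frac{1}{15}}} \left(-131\right) + 2 \cdot 6 = - \frac{27}{\sqrt{47 + 0}} \left(-131\right) + 12 = - \frac{27}{\sqrt{47}} \left(-131\right) + 12 = - 27 \frac{\sqrt{47}}{47} \left(-131\right) + 12 = - \frac{27 \sqrt{47}}{47} \left(-131\right) + 12 = \frac{3537 \sqrt{47}}{47} + 12 = 12 + \frac{3537 \sqrt{47}}{47}$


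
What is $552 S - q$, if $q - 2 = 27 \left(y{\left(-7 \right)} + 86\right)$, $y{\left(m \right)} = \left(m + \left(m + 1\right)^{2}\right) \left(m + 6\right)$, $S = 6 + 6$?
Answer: $5083$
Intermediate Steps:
$S = 12$
$y{\left(m \right)} = \left(6 + m\right) \left(m + \left(1 + m\right)^{2}\right)$ ($y{\left(m \right)} = \left(m + \left(1 + m\right)^{2}\right) \left(6 + m\right) = \left(6 + m\right) \left(m + \left(1 + m\right)^{2}\right)$)
$q = 1541$ ($q = 2 + 27 \left(\left(6 + \left(-7\right)^{3} + 9 \left(-7\right)^{2} + 19 \left(-7\right)\right) + 86\right) = 2 + 27 \left(\left(6 - 343 + 9 \cdot 49 - 133\right) + 86\right) = 2 + 27 \left(\left(6 - 343 + 441 - 133\right) + 86\right) = 2 + 27 \left(-29 + 86\right) = 2 + 27 \cdot 57 = 2 + 1539 = 1541$)
$552 S - q = 552 \cdot 12 - 1541 = 6624 - 1541 = 5083$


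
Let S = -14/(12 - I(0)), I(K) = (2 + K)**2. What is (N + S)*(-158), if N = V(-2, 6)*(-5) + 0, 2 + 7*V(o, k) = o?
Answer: -2449/14 ≈ -174.93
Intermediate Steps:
V(o, k) = -2/7 + o/7
S = -7/4 (S = -14/(12 - (2 + 0)**2) = -14/(12 - 1*2**2) = -14/(12 - 1*4) = -14/(12 - 4) = -14/8 = -14*1/8 = -7/4 ≈ -1.7500)
N = 20/7 (N = (-2/7 + (1/7)*(-2))*(-5) + 0 = (-2/7 - 2/7)*(-5) + 0 = -4/7*(-5) + 0 = 20/7 + 0 = 20/7 ≈ 2.8571)
(N + S)*(-158) = (20/7 - 7/4)*(-158) = (31/28)*(-158) = -2449/14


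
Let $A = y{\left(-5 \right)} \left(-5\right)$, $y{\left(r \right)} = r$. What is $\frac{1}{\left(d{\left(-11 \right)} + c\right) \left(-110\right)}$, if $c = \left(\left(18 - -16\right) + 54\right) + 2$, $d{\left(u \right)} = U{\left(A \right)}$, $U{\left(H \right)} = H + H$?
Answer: $- \frac{1}{15400} \approx -6.4935 \cdot 10^{-5}$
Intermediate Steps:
$A = 25$ ($A = \left(-5\right) \left(-5\right) = 25$)
$U{\left(H \right)} = 2 H$
$d{\left(u \right)} = 50$ ($d{\left(u \right)} = 2 \cdot 25 = 50$)
$c = 90$ ($c = \left(\left(18 + 16\right) + 54\right) + 2 = \left(34 + 54\right) + 2 = 88 + 2 = 90$)
$\frac{1}{\left(d{\left(-11 \right)} + c\right) \left(-110\right)} = \frac{1}{\left(50 + 90\right) \left(-110\right)} = \frac{1}{140 \left(-110\right)} = \frac{1}{-15400} = - \frac{1}{15400}$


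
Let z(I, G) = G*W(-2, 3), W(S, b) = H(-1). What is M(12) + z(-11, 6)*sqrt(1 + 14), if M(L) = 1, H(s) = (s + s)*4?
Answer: 1 - 48*sqrt(15) ≈ -184.90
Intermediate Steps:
H(s) = 8*s (H(s) = (2*s)*4 = 8*s)
W(S, b) = -8 (W(S, b) = 8*(-1) = -8)
z(I, G) = -8*G (z(I, G) = G*(-8) = -8*G)
M(12) + z(-11, 6)*sqrt(1 + 14) = 1 + (-8*6)*sqrt(1 + 14) = 1 - 48*sqrt(15)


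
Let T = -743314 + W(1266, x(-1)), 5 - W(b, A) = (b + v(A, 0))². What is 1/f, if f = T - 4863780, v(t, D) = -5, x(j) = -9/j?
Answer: -1/7197210 ≈ -1.3894e-7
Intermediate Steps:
W(b, A) = 5 - (-5 + b)² (W(b, A) = 5 - (b - 5)² = 5 - (-5 + b)²)
T = -2333430 (T = -743314 + (5 - (-5 + 1266)²) = -743314 + (5 - 1*1261²) = -743314 + (5 - 1*1590121) = -743314 + (5 - 1590121) = -743314 - 1590116 = -2333430)
f = -7197210 (f = -2333430 - 4863780 = -7197210)
1/f = 1/(-7197210) = -1/7197210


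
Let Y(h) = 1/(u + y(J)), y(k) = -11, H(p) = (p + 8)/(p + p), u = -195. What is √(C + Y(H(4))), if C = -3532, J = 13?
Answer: I*√149884158/206 ≈ 59.431*I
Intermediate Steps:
H(p) = (8 + p)/(2*p) (H(p) = (8 + p)/((2*p)) = (8 + p)*(1/(2*p)) = (8 + p)/(2*p))
Y(h) = -1/206 (Y(h) = 1/(-195 - 11) = 1/(-206) = -1/206)
√(C + Y(H(4))) = √(-3532 - 1/206) = √(-727593/206) = I*√149884158/206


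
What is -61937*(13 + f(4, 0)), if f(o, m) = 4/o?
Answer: -867118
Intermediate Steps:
-61937*(13 + f(4, 0)) = -61937*(13 + 4/4) = -61937*(13 + 4*(¼)) = -61937*(13 + 1) = -61937*14 = -867118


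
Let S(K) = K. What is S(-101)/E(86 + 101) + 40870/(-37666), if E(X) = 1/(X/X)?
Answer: -1922568/18833 ≈ -102.09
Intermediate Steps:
E(X) = 1 (E(X) = 1/1 = 1)
S(-101)/E(86 + 101) + 40870/(-37666) = -101/1 + 40870/(-37666) = -101*1 + 40870*(-1/37666) = -101 - 20435/18833 = -1922568/18833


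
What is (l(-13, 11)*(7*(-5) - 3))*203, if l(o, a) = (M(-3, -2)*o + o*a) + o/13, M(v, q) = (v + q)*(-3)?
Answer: 2615046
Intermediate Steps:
M(v, q) = -3*q - 3*v (M(v, q) = (q + v)*(-3) = -3*q - 3*v)
l(o, a) = 196*o/13 + a*o (l(o, a) = ((-3*(-2) - 3*(-3))*o + o*a) + o/13 = ((6 + 9)*o + a*o) + o*(1/13) = (15*o + a*o) + o/13 = 196*o/13 + a*o)
(l(-13, 11)*(7*(-5) - 3))*203 = (((1/13)*(-13)*(196 + 13*11))*(7*(-5) - 3))*203 = (((1/13)*(-13)*(196 + 143))*(-35 - 3))*203 = (((1/13)*(-13)*339)*(-38))*203 = -339*(-38)*203 = 12882*203 = 2615046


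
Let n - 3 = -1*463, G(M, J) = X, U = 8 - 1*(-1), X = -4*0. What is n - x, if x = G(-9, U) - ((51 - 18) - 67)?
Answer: -494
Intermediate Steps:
X = 0
U = 9 (U = 8 + 1 = 9)
G(M, J) = 0
x = 34 (x = 0 - ((51 - 18) - 67) = 0 - (33 - 67) = 0 - 1*(-34) = 0 + 34 = 34)
n = -460 (n = 3 - 1*463 = 3 - 463 = -460)
n - x = -460 - 1*34 = -460 - 34 = -494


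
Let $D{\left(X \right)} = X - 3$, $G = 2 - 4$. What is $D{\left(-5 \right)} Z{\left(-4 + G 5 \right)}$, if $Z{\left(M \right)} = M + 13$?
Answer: $8$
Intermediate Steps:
$G = -2$
$Z{\left(M \right)} = 13 + M$
$D{\left(X \right)} = -3 + X$
$D{\left(-5 \right)} Z{\left(-4 + G 5 \right)} = \left(-3 - 5\right) \left(13 - 14\right) = - 8 \left(13 - 14\right) = \left(-8\right) \left(-1\right) = 8$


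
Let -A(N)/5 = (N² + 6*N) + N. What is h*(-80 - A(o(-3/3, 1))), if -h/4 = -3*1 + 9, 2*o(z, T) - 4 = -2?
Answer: 960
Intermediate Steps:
o(z, T) = 1 (o(z, T) = 2 + (½)*(-2) = 2 - 1 = 1)
A(N) = -35*N - 5*N² (A(N) = -5*((N² + 6*N) + N) = -5*(N² + 7*N) = -35*N - 5*N²)
h = -24 (h = -4*(-3*1 + 9) = -4*(-3 + 9) = -4*6 = -24)
h*(-80 - A(o(-3/3, 1))) = -24*(-80 - (-5)*(7 + 1)) = -24*(-80 - (-5)*8) = -24*(-80 - 1*(-40)) = -24*(-80 + 40) = -24*(-40) = 960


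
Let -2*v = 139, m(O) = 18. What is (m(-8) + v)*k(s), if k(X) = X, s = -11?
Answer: 1133/2 ≈ 566.50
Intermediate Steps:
v = -139/2 (v = -½*139 = -139/2 ≈ -69.500)
(m(-8) + v)*k(s) = (18 - 139/2)*(-11) = -103/2*(-11) = 1133/2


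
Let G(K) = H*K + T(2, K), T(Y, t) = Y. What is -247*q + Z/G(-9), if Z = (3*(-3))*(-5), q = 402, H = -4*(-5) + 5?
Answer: -22142607/223 ≈ -99294.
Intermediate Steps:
H = 25 (H = 20 + 5 = 25)
Z = 45 (Z = -9*(-5) = 45)
G(K) = 2 + 25*K (G(K) = 25*K + 2 = 2 + 25*K)
-247*q + Z/G(-9) = -247*402 + 45/(2 + 25*(-9)) = -99294 + 45/(2 - 225) = -99294 + 45/(-223) = -99294 + 45*(-1/223) = -99294 - 45/223 = -22142607/223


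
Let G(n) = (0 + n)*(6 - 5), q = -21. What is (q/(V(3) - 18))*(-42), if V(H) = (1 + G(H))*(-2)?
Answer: -441/13 ≈ -33.923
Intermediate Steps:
G(n) = n (G(n) = n*1 = n)
V(H) = -2 - 2*H (V(H) = (1 + H)*(-2) = -2 - 2*H)
(q/(V(3) - 18))*(-42) = (-21/((-2 - 2*3) - 18))*(-42) = (-21/((-2 - 6) - 18))*(-42) = (-21/(-8 - 18))*(-42) = (-21/(-26))*(-42) = -1/26*(-21)*(-42) = (21/26)*(-42) = -441/13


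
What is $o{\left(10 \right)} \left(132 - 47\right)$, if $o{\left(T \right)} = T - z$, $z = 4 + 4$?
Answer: $170$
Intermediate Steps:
$z = 8$
$o{\left(T \right)} = -8 + T$ ($o{\left(T \right)} = T - 8 = -8 + T$)
$o{\left(10 \right)} \left(132 - 47\right) = \left(-8 + 10\right) \left(132 - 47\right) = 2 \cdot 85 = 170$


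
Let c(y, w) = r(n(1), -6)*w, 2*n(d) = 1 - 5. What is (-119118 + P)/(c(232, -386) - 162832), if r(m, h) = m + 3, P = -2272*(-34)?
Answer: 20935/81609 ≈ 0.25653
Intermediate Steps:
n(d) = -2 (n(d) = (1 - 5)/2 = (1/2)*(-4) = -2)
P = 77248
r(m, h) = 3 + m
c(y, w) = w (c(y, w) = (3 - 2)*w = 1*w = w)
(-119118 + P)/(c(232, -386) - 162832) = (-119118 + 77248)/(-386 - 162832) = -41870/(-163218) = -41870*(-1/163218) = 20935/81609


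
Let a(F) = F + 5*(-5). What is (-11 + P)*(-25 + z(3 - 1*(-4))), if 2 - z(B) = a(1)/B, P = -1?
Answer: 1644/7 ≈ 234.86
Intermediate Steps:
a(F) = -25 + F (a(F) = F - 25 = -25 + F)
z(B) = 2 + 24/B (z(B) = 2 - (-25 + 1)/B = 2 - (-24)/B = 2 + 24/B)
(-11 + P)*(-25 + z(3 - 1*(-4))) = (-11 - 1)*(-25 + (2 + 24/(3 - 1*(-4)))) = -12*(-25 + (2 + 24/(3 + 4))) = -12*(-25 + (2 + 24/7)) = -12*(-25 + 38/7) = -12*(-137/7) = 1644/7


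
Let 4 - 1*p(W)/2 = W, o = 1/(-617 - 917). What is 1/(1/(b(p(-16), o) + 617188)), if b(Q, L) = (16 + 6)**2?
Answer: 617672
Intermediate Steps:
o = -1/1534 (o = 1/(-1534) = -1/1534 ≈ -0.00065189)
p(W) = 8 - 2*W
b(Q, L) = 484 (b(Q, L) = 22**2 = 484)
1/(1/(b(p(-16), o) + 617188)) = 1/(1/(484 + 617188)) = 1/(1/617672) = 617672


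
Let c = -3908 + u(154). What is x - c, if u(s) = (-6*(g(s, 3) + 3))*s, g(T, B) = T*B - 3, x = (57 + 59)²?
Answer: 444252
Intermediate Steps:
x = 13456 (x = 116² = 13456)
g(T, B) = -3 + B*T (g(T, B) = B*T - 3 = -3 + B*T)
u(s) = -18*s² (u(s) = (-6*((-3 + 3*s) + 3))*s = (-18*s)*s = -18*s²)
c = -430796 (c = -3908 - 18*154² = -3908 - 18*23716 = -3908 - 426888 = -430796)
x - c = 13456 - 1*(-430796) = 13456 + 430796 = 444252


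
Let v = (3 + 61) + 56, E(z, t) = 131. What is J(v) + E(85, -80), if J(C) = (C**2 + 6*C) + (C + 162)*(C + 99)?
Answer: 77009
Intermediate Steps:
v = 120 (v = 64 + 56 = 120)
J(C) = C**2 + 6*C + (99 + C)*(162 + C) (J(C) = (C**2 + 6*C) + (162 + C)*(99 + C) = (C**2 + 6*C) + (99 + C)*(162 + C) = C**2 + 6*C + (99 + C)*(162 + C))
J(v) + E(85, -80) = (16038 + 2*120**2 + 267*120) + 131 = (16038 + 2*14400 + 32040) + 131 = (16038 + 28800 + 32040) + 131 = 76878 + 131 = 77009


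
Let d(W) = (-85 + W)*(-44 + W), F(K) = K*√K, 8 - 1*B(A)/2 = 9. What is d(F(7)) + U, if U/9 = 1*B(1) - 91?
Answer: 3246 - 903*√7 ≈ 856.89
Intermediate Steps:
B(A) = -2 (B(A) = 16 - 2*9 = 16 - 18 = -2)
F(K) = K^(3/2)
U = -837 (U = 9*(1*(-2) - 91) = 9*(-2 - 91) = 9*(-93) = -837)
d(F(7)) + U = (3740 + (7^(3/2))² - 903*√7) - 837 = (3740 + (7*√7)² - 903*√7) - 837 = (3740 + 343 - 903*√7) - 837 = (4083 - 903*√7) - 837 = 3246 - 903*√7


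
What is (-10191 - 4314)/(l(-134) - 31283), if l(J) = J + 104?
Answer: 14505/31313 ≈ 0.46323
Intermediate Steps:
l(J) = 104 + J
(-10191 - 4314)/(l(-134) - 31283) = (-10191 - 4314)/((104 - 134) - 31283) = -14505/(-30 - 31283) = -14505/(-31313) = -14505*(-1/31313) = 14505/31313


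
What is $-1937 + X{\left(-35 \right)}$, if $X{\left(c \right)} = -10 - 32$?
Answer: $-1979$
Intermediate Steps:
$X{\left(c \right)} = -42$
$-1937 + X{\left(-35 \right)} = -1937 - 42 = -1979$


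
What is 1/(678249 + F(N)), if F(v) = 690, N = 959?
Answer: 1/678939 ≈ 1.4729e-6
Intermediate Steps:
1/(678249 + F(N)) = 1/(678249 + 690) = 1/678939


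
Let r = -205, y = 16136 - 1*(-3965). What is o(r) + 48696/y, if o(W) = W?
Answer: -4072009/20101 ≈ -202.58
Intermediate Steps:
y = 20101 (y = 16136 + 3965 = 20101)
o(r) + 48696/y = -205 + 48696/20101 = -4072009/20101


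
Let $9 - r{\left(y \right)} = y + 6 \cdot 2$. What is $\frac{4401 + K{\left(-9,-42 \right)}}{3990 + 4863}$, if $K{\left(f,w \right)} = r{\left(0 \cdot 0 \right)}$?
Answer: $\frac{1466}{2951} \approx 0.49678$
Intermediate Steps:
$r{\left(y \right)} = -3 - y$ ($r{\left(y \right)} = 9 - \left(y + 6 \cdot 2\right) = 9 - \left(y + 12\right) = 9 - \left(12 + y\right) = -3 - y$)
$K{\left(f,w \right)} = -3$ ($K{\left(f,w \right)} = -3 - 0 \cdot 0 = -3 - 0 = -3 + 0 = -3$)
$\frac{4401 + K{\left(-9,-42 \right)}}{3990 + 4863} = \frac{4401 - 3}{3990 + 4863} = \frac{4398}{8853} = 4398 \cdot \frac{1}{8853} = \frac{1466}{2951}$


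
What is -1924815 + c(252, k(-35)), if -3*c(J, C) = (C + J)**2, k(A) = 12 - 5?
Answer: -5841526/3 ≈ -1.9472e+6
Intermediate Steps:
k(A) = 7
c(J, C) = -(C + J)**2/3
-1924815 + c(252, k(-35)) = -1924815 - (7 + 252)**2/3 = -1924815 - 1/3*259**2 = -1924815 - 1/3*67081 = -1924815 - 67081/3 = -5841526/3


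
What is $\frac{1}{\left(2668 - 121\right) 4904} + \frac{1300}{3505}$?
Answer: $\frac{3247527581}{8755832088} \approx 0.3709$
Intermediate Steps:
$\frac{1}{\left(2668 - 121\right) 4904} + \frac{1300}{3505} = \frac{1}{2547} \cdot \frac{1}{4904} + 1300 \cdot \frac{1}{3505} = \frac{1}{2547} \cdot \frac{1}{4904} + \frac{260}{701} = \frac{1}{12490488} + \frac{260}{701} = \frac{3247527581}{8755832088}$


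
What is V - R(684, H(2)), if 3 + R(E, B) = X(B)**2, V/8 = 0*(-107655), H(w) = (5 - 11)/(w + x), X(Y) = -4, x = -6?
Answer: -13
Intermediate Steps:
H(w) = -6/(-6 + w) (H(w) = (5 - 11)/(w - 6) = -6/(-6 + w))
V = 0 (V = 8*(0*(-107655)) = 8*0 = 0)
R(E, B) = 13 (R(E, B) = -3 + (-4)**2 = -3 + 16 = 13)
V - R(684, H(2)) = 0 - 1*13 = 0 - 13 = -13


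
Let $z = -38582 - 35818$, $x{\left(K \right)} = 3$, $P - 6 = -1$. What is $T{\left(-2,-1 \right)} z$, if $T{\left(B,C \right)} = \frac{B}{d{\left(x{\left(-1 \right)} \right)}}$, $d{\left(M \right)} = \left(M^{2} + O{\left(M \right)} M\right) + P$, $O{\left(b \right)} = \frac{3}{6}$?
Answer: $9600$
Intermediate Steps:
$P = 5$ ($P = 6 - 1 = 5$)
$O{\left(b \right)} = \frac{1}{2}$ ($O{\left(b \right)} = 3 \cdot \frac{1}{6} = \frac{1}{2}$)
$d{\left(M \right)} = 5 + M^{2} + \frac{M}{2}$ ($d{\left(M \right)} = \left(M^{2} + \frac{M}{2}\right) + 5 = 5 + M^{2} + \frac{M}{2}$)
$T{\left(B,C \right)} = \frac{2 B}{31}$ ($T{\left(B,C \right)} = \frac{B}{5 + 3^{2} + \frac{1}{2} \cdot 3} = \frac{B}{5 + 9 + \frac{3}{2}} = \frac{B}{\frac{31}{2}} = B \frac{2}{31} = \frac{2 B}{31}$)
$z = -74400$
$T{\left(-2,-1 \right)} z = \frac{2}{31} \left(-2\right) \left(-74400\right) = \left(- \frac{4}{31}\right) \left(-74400\right) = 9600$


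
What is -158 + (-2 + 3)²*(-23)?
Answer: -181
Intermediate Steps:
-158 + (-2 + 3)²*(-23) = -158 + 1²*(-23) = -158 + 1*(-23) = -158 - 23 = -181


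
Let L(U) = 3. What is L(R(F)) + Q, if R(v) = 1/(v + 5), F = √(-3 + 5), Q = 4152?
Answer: 4155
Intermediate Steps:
F = √2 ≈ 1.4142
R(v) = 1/(5 + v)
L(R(F)) + Q = 3 + 4152 = 4155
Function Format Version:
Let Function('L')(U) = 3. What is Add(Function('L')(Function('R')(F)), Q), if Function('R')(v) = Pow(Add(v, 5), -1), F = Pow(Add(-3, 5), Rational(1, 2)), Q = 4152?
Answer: 4155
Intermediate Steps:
F = Pow(2, Rational(1, 2)) ≈ 1.4142
Function('R')(v) = Pow(Add(5, v), -1)
Add(Function('L')(Function('R')(F)), Q) = Add(3, 4152) = 4155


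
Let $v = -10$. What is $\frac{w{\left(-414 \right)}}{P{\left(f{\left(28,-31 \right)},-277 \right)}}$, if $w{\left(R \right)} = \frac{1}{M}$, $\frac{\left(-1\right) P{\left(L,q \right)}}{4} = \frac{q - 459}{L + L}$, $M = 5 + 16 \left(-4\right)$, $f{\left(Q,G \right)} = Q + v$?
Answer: $- \frac{9}{43424} \approx -0.00020726$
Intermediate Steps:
$f{\left(Q,G \right)} = -10 + Q$ ($f{\left(Q,G \right)} = Q - 10 = -10 + Q$)
$M = -59$ ($M = 5 - 64 = -59$)
$P{\left(L,q \right)} = - \frac{2 \left(-459 + q\right)}{L}$ ($P{\left(L,q \right)} = - 4 \frac{q - 459}{L + L} = - 4 \frac{-459 + q}{2 L} = - \frac{2 \left(-459 + q\right)}{L}$)
$w{\left(R \right)} = - \frac{1}{59}$ ($w{\left(R \right)} = \frac{1}{-59} = - \frac{1}{59}$)
$\frac{w{\left(-414 \right)}}{P{\left(f{\left(28,-31 \right)},-277 \right)}} = - \frac{1}{59 \frac{2 \left(459 - -277\right)}{-10 + 28}} = - \frac{1}{59 \frac{2 \left(459 + 277\right)}{18}} = - \frac{1}{59 \cdot 2 \cdot \frac{1}{18} \cdot 736} = - \frac{1}{59 \cdot \frac{736}{9}} = \left(- \frac{1}{59}\right) \frac{9}{736} = - \frac{9}{43424}$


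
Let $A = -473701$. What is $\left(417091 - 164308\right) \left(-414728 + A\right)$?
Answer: $-224579747907$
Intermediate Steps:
$\left(417091 - 164308\right) \left(-414728 + A\right) = \left(417091 - 164308\right) \left(-414728 - 473701\right) = 252783 \left(-888429\right) = -224579747907$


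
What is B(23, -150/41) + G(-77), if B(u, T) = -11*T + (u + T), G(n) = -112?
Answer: -2149/41 ≈ -52.415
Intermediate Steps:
B(u, T) = u - 10*T (B(u, T) = -11*T + (T + u) = u - 10*T)
B(23, -150/41) + G(-77) = (23 - (-1500)/41) - 112 = (23 - 10*(-150/41)) - 112 = (23 + 1500/41) - 112 = 2443/41 - 112 = -2149/41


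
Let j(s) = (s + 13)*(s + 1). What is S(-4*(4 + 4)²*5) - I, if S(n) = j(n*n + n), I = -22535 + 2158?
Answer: 2680184834470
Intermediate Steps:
I = -20377
j(s) = (1 + s)*(13 + s) (j(s) = (13 + s)*(1 + s) = (1 + s)*(13 + s))
S(n) = 13 + (n + n²)² + 14*n + 14*n² (S(n) = 13 + (n*n + n)² + 14*(n*n + n) = 13 + (n² + n)² + 14*(n² + n) = 13 + (n + n²)² + 14*(n + n²) = 13 + (n + n²)² + (14*n + 14*n²) = 13 + (n + n²)² + 14*n + 14*n²)
S(-4*(4 + 4)²*5) - I = (13 + (-4*(4 + 4)²*5)²*(1 - 4*(4 + 4)²*5)² + 14*(-4*(4 + 4)²*5)*(1 - 4*(4 + 4)²*5)) - 1*(-20377) = (13 + (-4*8²*5)²*(1 - 4*8²*5)² + 14*(-4*8²*5)*(1 - 4*8²*5)) + 20377 = (13 + (-4*64*5)²*(1 - 4*64*5)² + 14*(-4*64*5)*(1 - 4*64*5)) + 20377 = (13 + (-256*5)²*(1 - 256*5)² + 14*(-256*5)*(1 - 256*5)) + 20377 = (13 + (-1280)²*(1 - 1280)² + 14*(-1280)*(1 - 1280)) + 20377 = (13 + 1638400*(-1279)² + 14*(-1280)*(-1279)) + 20377 = (13 + 1638400*1635841 + 22919680) + 20377 = (13 + 2680161894400 + 22919680) + 20377 = 2680184814093 + 20377 = 2680184834470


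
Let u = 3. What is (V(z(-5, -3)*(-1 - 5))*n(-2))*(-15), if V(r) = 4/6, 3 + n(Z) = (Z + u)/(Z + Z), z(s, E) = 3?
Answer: 65/2 ≈ 32.500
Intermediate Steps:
n(Z) = -3 + (3 + Z)/(2*Z) (n(Z) = -3 + (Z + 3)/(Z + Z) = -3 + (3 + Z)/((2*Z)) = -3 + (3 + Z)*(1/(2*Z)) = -3 + (3 + Z)/(2*Z))
V(r) = ⅔ (V(r) = 4*(⅙) = ⅔)
(V(z(-5, -3)*(-1 - 5))*n(-2))*(-15) = (2*((½)*(3 - 5*(-2))/(-2))/3)*(-15) = (2*((½)*(-½)*(3 + 10))/3)*(-15) = (2*((½)*(-½)*13)/3)*(-15) = ((⅔)*(-13/4))*(-15) = -13/6*(-15) = 65/2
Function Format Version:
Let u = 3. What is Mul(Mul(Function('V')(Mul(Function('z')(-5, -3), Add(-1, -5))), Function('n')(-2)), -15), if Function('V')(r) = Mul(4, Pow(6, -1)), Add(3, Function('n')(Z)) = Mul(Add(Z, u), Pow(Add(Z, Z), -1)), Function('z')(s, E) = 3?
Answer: Rational(65, 2) ≈ 32.500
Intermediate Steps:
Function('n')(Z) = Add(-3, Mul(Rational(1, 2), Pow(Z, -1), Add(3, Z))) (Function('n')(Z) = Add(-3, Mul(Add(Z, 3), Pow(Add(Z, Z), -1))) = Add(-3, Mul(Add(3, Z), Pow(Mul(2, Z), -1))) = Add(-3, Mul(Add(3, Z), Mul(Rational(1, 2), Pow(Z, -1)))) = Add(-3, Mul(Rational(1, 2), Pow(Z, -1), Add(3, Z))))
Function('V')(r) = Rational(2, 3) (Function('V')(r) = Mul(4, Rational(1, 6)) = Rational(2, 3))
Mul(Mul(Function('V')(Mul(Function('z')(-5, -3), Add(-1, -5))), Function('n')(-2)), -15) = Mul(Mul(Rational(2, 3), Mul(Rational(1, 2), Pow(-2, -1), Add(3, Mul(-5, -2)))), -15) = Mul(Mul(Rational(2, 3), Mul(Rational(1, 2), Rational(-1, 2), Add(3, 10))), -15) = Mul(Mul(Rational(2, 3), Mul(Rational(1, 2), Rational(-1, 2), 13)), -15) = Mul(Mul(Rational(2, 3), Rational(-13, 4)), -15) = Mul(Rational(-13, 6), -15) = Rational(65, 2)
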